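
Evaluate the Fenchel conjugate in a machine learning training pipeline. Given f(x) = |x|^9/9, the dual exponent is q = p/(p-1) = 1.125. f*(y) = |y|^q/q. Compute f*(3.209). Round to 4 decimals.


The conjugate exponent q satisfies 1/p + 1/q = 1.
p = 9, so q = 9/(9 - 1) = 1.125
|y|^q = 3.209^1.125 = 3.7125
f*(3.209) = 3.7125 / 1.125 = 3.3


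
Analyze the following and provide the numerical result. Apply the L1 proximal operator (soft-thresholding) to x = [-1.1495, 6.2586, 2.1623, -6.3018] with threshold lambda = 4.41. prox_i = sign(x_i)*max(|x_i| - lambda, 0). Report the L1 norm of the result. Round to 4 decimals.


Soft-thresholding with lambda = 4.41:
prox(-1.1495) = sign(-1.1495)*max(|-1.1495| - 4.41, 0) = 0.0
prox(6.2586) = sign(6.2586)*max(|6.2586| - 4.41, 0) = 1.8486
prox(2.1623) = sign(2.1623)*max(|2.1623| - 4.41, 0) = 0.0
prox(-6.3018) = sign(-6.3018)*max(|-6.3018| - 4.41, 0) = -1.8918
prox(x) = [0.0, 1.8486, 0.0, -1.8918]
||prox(x)||_1 = 0.0 + 1.8486 + 0.0 + 1.8918 = 3.7404


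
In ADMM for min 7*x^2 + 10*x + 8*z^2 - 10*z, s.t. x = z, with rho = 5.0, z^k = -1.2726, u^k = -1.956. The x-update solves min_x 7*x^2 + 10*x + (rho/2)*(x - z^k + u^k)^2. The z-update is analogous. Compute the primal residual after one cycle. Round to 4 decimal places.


ADMM iteration with rho = 5.0, z^k = -1.2726, u^k = -1.956
Step 1: x-update.
Minimize 7*x^2 + 10*x + (5.0/2)*(x + 1.2726 - 1.956)^2
FOC: (2*7 + 5.0)*x = -10 + 5.0*(-1.2726 + 1.956)
x^{k+1} = -0.3465
Step 2: z-update.
Minimize 8*z^2 - 10*z + (5.0/2)*(-0.3465 - z - 1.956)^2
FOC: (2*8 + 5.0)*z = 10 + 5.0*(-0.3465 - 1.956)
z^{k+1} = -0.072
Step 3: u-update.
u^{k+1} = -1.956 - 0.3465 + 0.072 = -2.2305
Step 4: Primal residual = |-0.3465 + 0.072| = 0.2745


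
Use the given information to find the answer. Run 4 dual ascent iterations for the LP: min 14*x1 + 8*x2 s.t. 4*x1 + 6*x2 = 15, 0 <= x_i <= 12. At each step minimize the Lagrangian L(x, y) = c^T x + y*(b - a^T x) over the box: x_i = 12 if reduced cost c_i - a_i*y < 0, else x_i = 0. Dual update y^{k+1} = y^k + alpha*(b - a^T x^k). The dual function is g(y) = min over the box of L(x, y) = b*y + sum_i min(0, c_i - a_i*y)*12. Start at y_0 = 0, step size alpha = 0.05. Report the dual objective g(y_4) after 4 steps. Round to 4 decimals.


Dual ascent for LP: min 14*x1 + 8*x2, 4*x1 + 6*x2 = 15, 0 <= x_i <= 12
Step 1: y^k = 0.0, reduced costs: (14.0, 8.0)
  x^k = (0.0, 0.0), subgradient = b - a^T x = 15.0
  y^{k+1} = 0.0 + 0.05*15.0 = 0.75
Step 2: y^k = 0.75, reduced costs: (11.0, 3.5)
  x^k = (0.0, 0.0), subgradient = b - a^T x = 15.0
  y^{k+1} = 0.75 + 0.05*15.0 = 1.5
Step 3: y^k = 1.5, reduced costs: (8.0, -1.0)
  x^k = (0.0, 12.0), subgradient = b - a^T x = -57.0
  y^{k+1} = 1.5 + 0.05*-57.0 = -1.35
Step 4: y^k = -1.35, reduced costs: (19.4, 16.1)
  x^k = (0.0, 0.0), subgradient = b - a^T x = 15.0
  y^{k+1} = -1.35 + 0.05*15.0 = -0.6
Dual objective at y_4 = -0.6: reduced costs (16.4, 11.6), box minimizer x = (0.0, 0.0)
g(y_4) = b*y + (c1 - a1*y)*x1 + (c2 - a2*y)*x2 = 15*(-0.6) + 16.4*0.0 + 11.6*0.0 = -9.0 + 0.0 + 0.0 = -9.0


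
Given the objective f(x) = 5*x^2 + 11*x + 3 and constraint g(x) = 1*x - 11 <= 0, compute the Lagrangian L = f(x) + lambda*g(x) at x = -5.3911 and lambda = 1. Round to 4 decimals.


Step 1: Evaluate f(x).
f(-5.3911) = 5*(-5.3911)^2 + 11*(-5.3911) + 3 = 89.0177
Step 2: Evaluate g(x).
g(-5.3911) = 1*-5.3911 - 11 = -16.3911
Step 3: Compute Lagrangian.
L = 89.0177 + 1*-16.3911 = 72.6266


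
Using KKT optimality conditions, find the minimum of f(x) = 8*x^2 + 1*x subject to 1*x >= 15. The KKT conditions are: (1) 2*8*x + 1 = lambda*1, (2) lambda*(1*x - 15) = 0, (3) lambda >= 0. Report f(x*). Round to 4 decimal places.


Step 1: Try lambda = 0 (constraint inactive).
x_unc = -1/(2*8) = -0.0625
Check: 1*-0.0625 = -0.0625 < 15 -- violated!
Step 2: Constraint must be active: 1*x = 15
x* = 15/1 = 15.0
lambda = (2*8*15.0 + 1)/1 = 241.0
Step 3: Compute optimal value.
f(x*) = 8*15.0^2 + 1*15.0 = 1815.0


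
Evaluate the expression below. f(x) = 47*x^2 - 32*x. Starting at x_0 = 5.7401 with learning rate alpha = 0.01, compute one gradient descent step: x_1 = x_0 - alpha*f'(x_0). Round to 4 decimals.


We compute the gradient at x_0 and apply the update.
f'(x) = 94*x - 32
f'(5.7401) = 94*5.7401 - 32 = 507.5694
x_1 = 5.7401 - 0.01*507.5694 = 0.6644


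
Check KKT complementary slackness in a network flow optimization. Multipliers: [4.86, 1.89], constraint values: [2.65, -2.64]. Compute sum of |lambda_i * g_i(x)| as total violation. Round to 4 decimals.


KKT complementary slackness check:
lambda_1 * g_1 = 4.86 * 2.65 = 12.879
lambda_2 * g_2 = 1.89 * -2.64 = -4.9896
Total violation = 12.879 + 4.9896 = 17.8686


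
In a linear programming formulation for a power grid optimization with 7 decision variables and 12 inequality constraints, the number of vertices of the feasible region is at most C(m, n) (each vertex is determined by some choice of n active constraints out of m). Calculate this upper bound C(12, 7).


Each vertex corresponds to some choice of n active constraints out of m, so the number of vertices is at most C(m, n) = m! / (n!(m-n)!).
m = 12, n = 7
Numerator: 12 * 11 * 10 * 9 * 8 * 7 * 6
Denominator: 7! = 5040
C(12, 7) = 792


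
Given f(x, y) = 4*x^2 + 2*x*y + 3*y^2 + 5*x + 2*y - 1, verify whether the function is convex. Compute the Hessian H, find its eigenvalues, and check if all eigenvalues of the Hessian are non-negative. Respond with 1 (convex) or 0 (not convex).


The Hessian of f(x,y) = 4*x^2 + 2*x*y + 3*y^2 + 5*x + 2*y - 1 is:
H = [[8, 2], [2, 6]]
Trace = 8 + 6 = 14
Determinant = 8*6 - (2)^2 = 44
Discriminant = (14)^2 - 4*44 = 20.0
Eigenvalues: lambda_1 = 4.7639, lambda_2 = 9.2361
The function is convex.

1


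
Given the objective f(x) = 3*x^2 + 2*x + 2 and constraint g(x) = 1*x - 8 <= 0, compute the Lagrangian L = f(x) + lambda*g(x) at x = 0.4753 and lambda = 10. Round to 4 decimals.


Step 1: Evaluate f(x).
f(0.4753) = 3*0.4753^2 + 2*0.4753 + 2 = 3.6283
Step 2: Evaluate g(x).
g(0.4753) = 1*0.4753 - 8 = -7.5247
Step 3: Compute Lagrangian.
L = 3.6283 + 10*-7.5247 = -71.6187


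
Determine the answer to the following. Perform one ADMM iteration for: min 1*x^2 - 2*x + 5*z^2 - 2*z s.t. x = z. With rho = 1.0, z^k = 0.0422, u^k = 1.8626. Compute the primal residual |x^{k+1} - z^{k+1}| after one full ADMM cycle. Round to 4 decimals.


ADMM iteration with rho = 1.0, z^k = 0.0422, u^k = 1.8626
Step 1: x-update.
Minimize 1*x^2 - 2*x + (1.0/2)*(x - 0.0422 + 1.8626)^2
FOC: (2*1 + 1.0)*x = 2 + 1.0*(0.0422 - 1.8626)
x^{k+1} = 0.0599
Step 2: z-update.
Minimize 5*z^2 - 2*z + (1.0/2)*(0.0599 - z + 1.8626)^2
FOC: (2*5 + 1.0)*z = 2 + 1.0*(0.0599 + 1.8626)
z^{k+1} = 0.3566
Step 3: u-update.
u^{k+1} = 1.8626 + 0.0599 - 0.3566 = 1.5659
Step 4: Primal residual = |0.0599 - 0.3566| = 0.2967


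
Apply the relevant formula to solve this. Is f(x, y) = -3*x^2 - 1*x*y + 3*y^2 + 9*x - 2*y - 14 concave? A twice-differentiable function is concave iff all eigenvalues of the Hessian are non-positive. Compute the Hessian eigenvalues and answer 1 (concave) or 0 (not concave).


The Hessian of f(x,y) = -3*x^2 - 1*x*y + 3*y^2 + 9*x - 2*y - 14 is:
H = [[-6, -1], [-1, 6]]
Trace = -6 + 6 = 0
Determinant = -6*6 - (-1)^2 = -37
Discriminant = (0)^2 - 4*-37 = 148.0
Eigenvalues: lambda_1 = -6.0828, lambda_2 = 6.0828
The function is not concave.

0


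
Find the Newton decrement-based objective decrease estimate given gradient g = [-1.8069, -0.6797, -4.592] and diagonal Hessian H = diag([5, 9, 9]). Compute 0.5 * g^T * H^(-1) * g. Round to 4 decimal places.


Step 1: H is diagonal, so H^(-1) * g = [-0.3614, -0.0755, -0.5102].
Step 2: g^T H^(-1) g = sum_i g_i^2 / H_ii
  = (-1.8069)^2/5 + (-0.6797)^2/9 + (-4.592)^2/9
  = 0.653 + 0.0513 + 2.3429 = 3.0473
Step 3: Objective decrease = 0.5 * g^T H^(-1) g = 1.5236


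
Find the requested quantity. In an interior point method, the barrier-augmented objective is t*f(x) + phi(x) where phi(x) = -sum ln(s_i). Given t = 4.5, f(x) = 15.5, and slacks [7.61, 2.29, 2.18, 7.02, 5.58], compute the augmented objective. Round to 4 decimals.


Step 1: Compute log-barrier.
ln values: [2.0295, 0.8286, 0.7793, 1.9488, 1.7192]
phi = -(2.0295 + 0.8286 + 0.7793 + 1.9488 + 1.7192) = -7.3053
Step 2: Compute augmented objective.
t*f(x) = 4.5*15.5 = 69.75
Total = 69.75 - 7.3053 = 62.4447


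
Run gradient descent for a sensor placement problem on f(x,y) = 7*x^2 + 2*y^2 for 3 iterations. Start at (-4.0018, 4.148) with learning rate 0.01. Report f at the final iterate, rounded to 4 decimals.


Gradient descent on f(x,y) = 7*x^2 + 2*y^2.
Starting point: (-4.0018, 4.148), alpha = 0.01
Step 1: grad_x = 2*7*-4.0018 = -56.0252, grad_y = 2*2*4.148 = 16.592
  x_1 = -4.0018 - 0.01*-56.0252 = -3.4415
  y_1 = 4.148 - 0.01*16.592 = 3.9821
Step 2: grad_x = 2*7*-3.4415 = -48.1817, grad_y = 2*2*3.9821 = 15.9283
  x_2 = -3.4415 - 0.01*-48.1817 = -2.9597
  y_2 = 3.9821 - 0.01*15.9283 = 3.8228
Step 3: grad_x = 2*7*-2.9597 = -41.4362, grad_y = 2*2*3.8228 = 15.2912
  x_3 = -2.9597 - 0.01*-41.4362 = -2.5454
  y_3 = 3.8228 - 0.01*15.2912 = 3.6699
f(-2.5454, 3.6699) = 7*(-2.5454)^2 + 2*3.6699^2 = 72.2884


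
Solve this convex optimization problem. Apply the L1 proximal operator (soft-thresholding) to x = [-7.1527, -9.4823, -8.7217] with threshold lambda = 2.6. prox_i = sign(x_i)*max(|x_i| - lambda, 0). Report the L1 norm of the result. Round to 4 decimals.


Soft-thresholding with lambda = 2.6:
prox(-7.1527) = sign(-7.1527)*max(|-7.1527| - 2.6, 0) = -4.5527
prox(-9.4823) = sign(-9.4823)*max(|-9.4823| - 2.6, 0) = -6.8823
prox(-8.7217) = sign(-8.7217)*max(|-8.7217| - 2.6, 0) = -6.1217
prox(x) = [-4.5527, -6.8823, -6.1217]
||prox(x)||_1 = 4.5527 + 6.8823 + 6.1217 = 17.5567


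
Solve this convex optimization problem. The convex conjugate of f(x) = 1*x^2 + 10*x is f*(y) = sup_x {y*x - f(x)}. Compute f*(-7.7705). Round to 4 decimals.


f*(y) = sup_x {y*x - a*x^2 - b*x} = sup_x {(y-b)*x - a*x^2}
FOC: (y - b) - 2a*x = 0 => x* = (y - b)/(2a)
x* = (-7.7705 - 10)/(2*1) = -8.8853
f*(-7.7705) = (y-b)^2/(4a) = (-7.7705 - 10)^2/(4*1)
= 315.7907/4 = 78.9477


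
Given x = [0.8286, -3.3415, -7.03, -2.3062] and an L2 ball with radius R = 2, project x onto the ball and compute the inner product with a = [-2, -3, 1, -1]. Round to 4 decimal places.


Step 1: Compute ||x|| (intermediates to 6 decimals).
||x|| = sqrt(0.8286^2 + (-3.3415)^2 + (-7.03)^2 + (-2.3062)^2) = 8.160371
Step 2: Project.
Since ||x|| > R, scale = R/||x|| = 2/8.160371 = 0.245087, proj(x) = scale * x
proj(x) = [0.203079, -0.818958, -1.722962, -0.56522]
Step 3: Dot product.
a^T * proj(x) = -2*0.203079 - 3*(-0.818958) + 1*(-1.722962) - 1*(-0.56522) = 0.893


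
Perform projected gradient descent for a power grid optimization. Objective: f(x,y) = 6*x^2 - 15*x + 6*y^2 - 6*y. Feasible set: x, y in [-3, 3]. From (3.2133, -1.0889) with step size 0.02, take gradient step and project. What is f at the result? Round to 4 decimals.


Step 1: Compute gradient at (3.2133, -1.0889).
grad_x = 2*6*3.2133 - 15 = 23.5596
grad_y = 2*6*-1.0889 - 6 = -19.0668
Step 2: Gradient step.
x_raw = 3.2133 - 0.02*23.5596 = 2.7421
y_raw = -1.0889 - 0.02*-19.0668 = -0.7076
Step 3: Project onto [-3, 3].
x_proj = clip(2.7421) = 2.7421
y_proj = clip(-0.7076) = -0.7076
Step 4: Evaluate f.
f(2.7421, -0.7076) = 11.2326


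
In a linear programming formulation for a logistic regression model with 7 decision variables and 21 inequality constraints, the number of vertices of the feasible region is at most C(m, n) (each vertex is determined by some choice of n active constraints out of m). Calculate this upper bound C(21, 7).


Each vertex corresponds to some choice of n active constraints out of m, so the number of vertices is at most C(m, n) = m! / (n!(m-n)!).
m = 21, n = 7
Numerator: 21 * 20 * 19 * 18 * 17 * 16 * 15
Denominator: 7! = 5040
C(21, 7) = 116280


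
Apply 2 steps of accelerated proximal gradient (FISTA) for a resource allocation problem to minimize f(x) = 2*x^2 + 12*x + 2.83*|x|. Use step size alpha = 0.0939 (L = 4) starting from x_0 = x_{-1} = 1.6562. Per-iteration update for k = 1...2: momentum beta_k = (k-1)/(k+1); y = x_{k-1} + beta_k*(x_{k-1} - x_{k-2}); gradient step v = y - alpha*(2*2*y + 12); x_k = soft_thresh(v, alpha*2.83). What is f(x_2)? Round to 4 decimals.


FISTA on f(x) = 2*x^2 + 12*x + 2.83*|x|
L = 4, alpha = 0.0939
Iteration 1: beta = 0.0, y = 1.6562 + 0.0*(1.6562 - 1.6562) = 1.6562
  grad(y) = 18.6248, v = y - alpha*grad = -0.0927
  prox(v) = soft_thresh(-0.0927, 0.2657) = 0.0
Iteration 2: beta = 0.3333, y = 0.0 + 0.3333*(0.0 - 1.6562) = -0.5521
  grad(y) = 9.7917, v = y - alpha*grad = -1.4715
  prox(v) = soft_thresh(-1.4715, 0.2657) = -1.2058
f(x_2) = 2*(-1.2058)^2 + 12*(-1.2058) + 2.83*|-1.2058| = -8.1492


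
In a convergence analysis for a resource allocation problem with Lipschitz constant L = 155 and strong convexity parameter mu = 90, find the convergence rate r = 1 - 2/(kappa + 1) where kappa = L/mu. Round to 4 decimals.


Step 1: Compute the condition number.
kappa = L/mu = 155/90 = 1.7222
Step 2: Compute the convergence rate.
r = 1 - 2/(kappa + 1) = 1 - 2*mu/(L + mu) = (L - mu)/(L + mu) = 65/245 = 0.2653


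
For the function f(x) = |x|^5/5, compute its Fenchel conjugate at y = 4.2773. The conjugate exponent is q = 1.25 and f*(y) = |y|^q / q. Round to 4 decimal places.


The conjugate exponent q satisfies 1/p + 1/q = 1.
p = 5, so q = 5/(5 - 1) = 1.25
|y|^q = 4.2773^1.25 = 6.1512
f*(4.2773) = 6.1512 / 1.25 = 4.921


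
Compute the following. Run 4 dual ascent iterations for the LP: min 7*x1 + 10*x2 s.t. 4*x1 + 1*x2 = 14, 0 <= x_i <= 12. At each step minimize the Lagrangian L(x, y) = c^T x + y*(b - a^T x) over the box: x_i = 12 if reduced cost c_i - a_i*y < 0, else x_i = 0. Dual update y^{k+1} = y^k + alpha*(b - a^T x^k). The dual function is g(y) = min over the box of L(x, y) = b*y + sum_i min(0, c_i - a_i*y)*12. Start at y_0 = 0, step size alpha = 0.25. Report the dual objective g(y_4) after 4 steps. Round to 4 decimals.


Dual ascent for LP: min 7*x1 + 10*x2, 4*x1 + 1*x2 = 14, 0 <= x_i <= 12
Step 1: y^k = 0.0, reduced costs: (7.0, 10.0)
  x^k = (0.0, 0.0), subgradient = b - a^T x = 14.0
  y^{k+1} = 0.0 + 0.25*14.0 = 3.5
Step 2: y^k = 3.5, reduced costs: (-7.0, 6.5)
  x^k = (12.0, 0.0), subgradient = b - a^T x = -34.0
  y^{k+1} = 3.5 + 0.25*-34.0 = -5.0
Step 3: y^k = -5.0, reduced costs: (27.0, 15.0)
  x^k = (0.0, 0.0), subgradient = b - a^T x = 14.0
  y^{k+1} = -5.0 + 0.25*14.0 = -1.5
Step 4: y^k = -1.5, reduced costs: (13.0, 11.5)
  x^k = (0.0, 0.0), subgradient = b - a^T x = 14.0
  y^{k+1} = -1.5 + 0.25*14.0 = 2.0
Dual objective at y_4 = 2.0: reduced costs (-1.0, 8.0), box minimizer x = (12.0, 0.0)
g(y_4) = b*y + (c1 - a1*y)*x1 + (c2 - a2*y)*x2 = 14*2.0 + (-1.0)*12.0 + 8.0*0.0 = 28.0 - 12.0 + 0.0 = 16.0


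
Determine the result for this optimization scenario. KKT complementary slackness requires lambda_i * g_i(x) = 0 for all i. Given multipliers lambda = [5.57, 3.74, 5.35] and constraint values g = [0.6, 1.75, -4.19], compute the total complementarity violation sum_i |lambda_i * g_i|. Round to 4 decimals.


KKT complementary slackness check:
lambda_1 * g_1 = 5.57 * 0.6 = 3.342
lambda_2 * g_2 = 3.74 * 1.75 = 6.545
lambda_3 * g_3 = 5.35 * -4.19 = -22.4165
Total violation = 3.342 + 6.545 + 22.4165 = 32.3035


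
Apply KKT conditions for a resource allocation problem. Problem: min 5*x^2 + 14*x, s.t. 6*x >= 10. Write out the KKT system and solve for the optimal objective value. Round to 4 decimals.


Step 1: Try lambda = 0 (constraint inactive).
x_unc = -14/(2*5) = -1.4
Check: 6*-1.4 = -8.4 < 10 -- violated!
Step 2: Constraint must be active: 6*x = 10
x* = 10/6 = 5/3 = 1.6667 (rounded; the exact value 5/3 is used below)
lambda = (2*5*(5/3) + 14)/6 = 5.1111
Step 3: Compute optimal value.
f(x*) = 5*(5/3)^2 + 14*(5/3) = 37.2222


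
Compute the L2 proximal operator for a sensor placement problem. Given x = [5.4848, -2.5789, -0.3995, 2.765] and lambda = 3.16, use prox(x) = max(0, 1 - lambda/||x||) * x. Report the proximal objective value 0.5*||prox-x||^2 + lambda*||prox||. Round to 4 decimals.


Step 1: Compute ||x||.
||x|| = 6.6737
Step 2: Compute scaling factor.
scale = max(0, 1 - 3.16/6.6737) = 0.5265
Step 3: prox(x) = [2.8878, -1.3578, -0.2103, 1.4558]
||prox(x)|| = 3.5137
Step 4: Proximal objective.
0.5*||prox-x||^2 = 4.9928
lambda*||prox|| = 11.1033
Total = 16.0962


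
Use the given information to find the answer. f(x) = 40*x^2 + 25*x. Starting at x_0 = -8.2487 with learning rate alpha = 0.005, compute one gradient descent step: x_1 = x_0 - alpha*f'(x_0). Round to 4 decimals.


We compute the gradient at x_0 and apply the update.
f'(x) = 80*x + 25
f'(-8.2487) = 80*-8.2487 + 25 = -634.896
x_1 = -8.2487 - 0.005*-634.896 = -5.0742


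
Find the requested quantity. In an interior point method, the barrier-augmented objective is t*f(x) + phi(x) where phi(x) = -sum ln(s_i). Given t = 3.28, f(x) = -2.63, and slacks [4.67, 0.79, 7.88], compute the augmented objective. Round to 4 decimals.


Step 1: Compute log-barrier.
ln values: [1.5412, -0.2357, 2.0643]
phi = -(1.5412 - 0.2357 + 2.0643) = -3.3698
Step 2: Compute augmented objective.
t*f(x) = 3.28*-2.63 = -8.6264
Total = -8.6264 - 3.3698 = -11.9962


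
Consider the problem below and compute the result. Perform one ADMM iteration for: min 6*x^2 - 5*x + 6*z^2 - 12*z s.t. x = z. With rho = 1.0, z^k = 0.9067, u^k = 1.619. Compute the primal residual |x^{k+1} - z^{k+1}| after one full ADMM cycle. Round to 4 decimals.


ADMM iteration with rho = 1.0, z^k = 0.9067, u^k = 1.619
Step 1: x-update.
Minimize 6*x^2 - 5*x + (1.0/2)*(x - 0.9067 + 1.619)^2
FOC: (2*6 + 1.0)*x = 5 + 1.0*(0.9067 - 1.619)
x^{k+1} = 0.3298
Step 2: z-update.
Minimize 6*z^2 - 12*z + (1.0/2)*(0.3298 - z + 1.619)^2
FOC: (2*6 + 1.0)*z = 12 + 1.0*(0.3298 + 1.619)
z^{k+1} = 1.073
Step 3: u-update.
u^{k+1} = 1.619 + 0.3298 - 1.073 = 0.8758
Step 4: Primal residual = |0.3298 - 1.073| = 0.7432


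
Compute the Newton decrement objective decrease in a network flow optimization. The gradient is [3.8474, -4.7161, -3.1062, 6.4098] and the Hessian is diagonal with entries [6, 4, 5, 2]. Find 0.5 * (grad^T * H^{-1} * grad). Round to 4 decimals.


Step 1: H is diagonal, so H^(-1) * g = [0.6412, -1.179, -0.6212, 3.2049].
Step 2: g^T H^(-1) g = sum_i g_i^2 / H_ii
  = (3.8474)^2/6 + (-4.7161)^2/4 + (-3.1062)^2/5 + (6.4098)^2/2
  = 2.4671 + 5.5604 + 1.9297 + 20.5428 = 30.4999
Step 3: Objective decrease = 0.5 * g^T H^(-1) g = 15.25


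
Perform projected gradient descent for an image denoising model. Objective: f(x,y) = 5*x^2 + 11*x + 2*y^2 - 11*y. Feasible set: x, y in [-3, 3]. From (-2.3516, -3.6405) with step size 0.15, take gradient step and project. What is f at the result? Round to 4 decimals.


Step 1: Compute gradient at (-2.3516, -3.6405).
grad_x = 2*5*-2.3516 + 11 = -12.516
grad_y = 2*2*-3.6405 - 11 = -25.562
Step 2: Gradient step.
x_raw = -2.3516 - 0.15*-12.516 = -0.4742
y_raw = -3.6405 - 0.15*-25.562 = 0.1938
Step 3: Project onto [-3, 3].
x_proj = clip(-0.4742) = -0.4742
y_proj = clip(0.1938) = 0.1938
Step 4: Evaluate f.
f(-0.4742, 0.1938) = -6.1486


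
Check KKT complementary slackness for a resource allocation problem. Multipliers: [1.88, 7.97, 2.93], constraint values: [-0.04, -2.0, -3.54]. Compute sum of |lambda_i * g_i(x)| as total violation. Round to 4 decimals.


KKT complementary slackness check:
lambda_1 * g_1 = 1.88 * -0.04 = -0.0752
lambda_2 * g_2 = 7.97 * -2.0 = -15.94
lambda_3 * g_3 = 2.93 * -3.54 = -10.3722
Total violation = 0.0752 + 15.94 + 10.3722 = 26.3874


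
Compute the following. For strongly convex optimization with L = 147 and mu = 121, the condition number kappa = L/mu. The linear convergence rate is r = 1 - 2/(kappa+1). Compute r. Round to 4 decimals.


Step 1: Compute the condition number.
kappa = L/mu = 147/121 = 1.2149
Step 2: Compute the convergence rate.
r = 1 - 2/(kappa + 1) = 1 - 2*mu/(L + mu) = (L - mu)/(L + mu) = 26/268 = 0.097


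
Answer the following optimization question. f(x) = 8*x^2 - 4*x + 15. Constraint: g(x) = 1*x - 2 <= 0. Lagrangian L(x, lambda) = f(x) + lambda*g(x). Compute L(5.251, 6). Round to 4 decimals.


Step 1: Evaluate f(x).
f(5.251) = 8*5.251^2 - 4*5.251 + 15 = 214.58
Step 2: Evaluate g(x).
g(5.251) = 1*5.251 - 2 = 3.251
Step 3: Compute Lagrangian.
L = 214.58 + 6*3.251 = 234.086


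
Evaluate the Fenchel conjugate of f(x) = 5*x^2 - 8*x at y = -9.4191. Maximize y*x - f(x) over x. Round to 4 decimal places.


f*(y) = sup_x {y*x - a*x^2 - b*x} = sup_x {(y-b)*x - a*x^2}
FOC: (y - b) - 2a*x = 0 => x* = (y - b)/(2a)
x* = (-9.4191 + 8)/(2*5) = -0.1419
f*(-9.4191) = (y-b)^2/(4a) = (-9.4191 + 8)^2/(4*5)
= 2.0138/20 = 0.1007


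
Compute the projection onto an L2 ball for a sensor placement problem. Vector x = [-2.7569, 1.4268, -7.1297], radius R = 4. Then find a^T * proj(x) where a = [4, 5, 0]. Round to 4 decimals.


Step 1: Compute ||x|| (intermediates to 6 decimals).
||x|| = sqrt((-2.7569)^2 + 1.4268^2 + (-7.1297)^2) = 7.776174
Step 2: Project.
Since ||x|| > R, scale = R/||x|| = 4/7.776174 = 0.514392, proj(x) = scale * x
proj(x) = [-1.418127, 0.733935, -3.667461]
Step 3: Dot product.
a^T * proj(x) = 4*(-1.418127) + 5*0.733935 + 0*(-3.667461) = -2.0028


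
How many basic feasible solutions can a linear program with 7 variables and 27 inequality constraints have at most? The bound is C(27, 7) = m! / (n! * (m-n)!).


Each vertex corresponds to some choice of n active constraints out of m, so the number of vertices is at most C(m, n) = m! / (n!(m-n)!).
m = 27, n = 7
Numerator: 27 * 26 * 25 * 24 * 23 * 22 * 21
Denominator: 7! = 5040
C(27, 7) = 888030


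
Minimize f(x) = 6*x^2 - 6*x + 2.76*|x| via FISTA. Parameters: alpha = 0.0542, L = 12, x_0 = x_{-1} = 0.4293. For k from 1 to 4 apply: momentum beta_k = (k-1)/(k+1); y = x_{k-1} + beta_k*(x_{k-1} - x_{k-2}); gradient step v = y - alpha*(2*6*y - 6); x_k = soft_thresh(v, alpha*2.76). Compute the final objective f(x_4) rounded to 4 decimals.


FISTA on f(x) = 6*x^2 - 6*x + 2.76*|x|
L = 12, alpha = 0.0542
Iteration 1: beta = 0.0, y = 0.4293 + 0.0*(0.4293 - 0.4293) = 0.4293
  grad(y) = -0.8484, v = y - alpha*grad = 0.4753
  prox(v) = soft_thresh(0.4753, 0.1496) = 0.3257
Iteration 2: beta = 0.3333, y = 0.3257 + 0.3333*(0.3257 - 0.4293) = 0.2912
  grad(y) = -2.5061, v = y - alpha*grad = 0.427
  prox(v) = soft_thresh(0.427, 0.1496) = 0.2774
Iteration 3: beta = 0.5, y = 0.2774 + 0.5*(0.2774 - 0.3257) = 0.2532
  grad(y) = -2.961, v = y - alpha*grad = 0.4137
  prox(v) = soft_thresh(0.4137, 0.1496) = 0.2641
Iteration 4: beta = 0.6, y = 0.2641 + 0.6*(0.2641 - 0.2774) = 0.2562
  grad(y) = -2.9257, v = y - alpha*grad = 0.4148
  prox(v) = soft_thresh(0.4148, 0.1496) = 0.2652
f(x_4) = 6*0.2652^2 - 6*0.2652 + 2.76*|0.2652| = -0.4373


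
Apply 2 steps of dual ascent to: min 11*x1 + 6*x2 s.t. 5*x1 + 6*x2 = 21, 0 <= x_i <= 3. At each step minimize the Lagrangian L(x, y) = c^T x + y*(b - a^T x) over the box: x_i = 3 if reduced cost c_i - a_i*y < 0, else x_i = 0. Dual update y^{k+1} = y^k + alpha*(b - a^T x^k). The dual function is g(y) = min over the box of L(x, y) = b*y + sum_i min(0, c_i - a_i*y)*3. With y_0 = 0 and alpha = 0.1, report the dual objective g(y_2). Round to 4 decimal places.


Dual ascent for LP: min 11*x1 + 6*x2, 5*x1 + 6*x2 = 21, 0 <= x_i <= 3
Step 1: y^k = 0.0, reduced costs: (11.0, 6.0)
  x^k = (0.0, 0.0), subgradient = b - a^T x = 21.0
  y^{k+1} = 0.0 + 0.1*21.0 = 2.1
Step 2: y^k = 2.1, reduced costs: (0.5, -6.6)
  x^k = (0.0, 3.0), subgradient = b - a^T x = 3.0
  y^{k+1} = 2.1 + 0.1*3.0 = 2.4
Dual objective at y_2 = 2.4: reduced costs (-1.0, -8.4), box minimizer x = (3.0, 3.0)
g(y_2) = b*y + (c1 - a1*y)*x1 + (c2 - a2*y)*x2 = 21*2.4 + (-1.0)*3.0 + (-8.4)*3.0 = 50.4 - 3.0 - 25.2 = 22.2


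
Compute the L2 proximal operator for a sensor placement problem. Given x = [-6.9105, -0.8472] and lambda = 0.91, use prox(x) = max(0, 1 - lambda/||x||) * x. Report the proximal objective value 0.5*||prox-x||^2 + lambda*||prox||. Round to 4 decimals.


Step 1: Compute ||x||.
||x|| = 6.9622
Step 2: Compute scaling factor.
scale = max(0, 1 - 0.91/6.9622) = 0.8693
Step 3: prox(x) = [-6.0073, -0.7365]
||prox(x)|| = 6.0522
Step 4: Proximal objective.
0.5*||prox-x||^2 = 0.4141
lambda*||prox|| = 5.5075
Total = 5.9216


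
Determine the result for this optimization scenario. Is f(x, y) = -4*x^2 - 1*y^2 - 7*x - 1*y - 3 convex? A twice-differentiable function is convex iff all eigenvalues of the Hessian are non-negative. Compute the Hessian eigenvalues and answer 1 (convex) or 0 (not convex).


The Hessian of f(x,y) = -4*x^2 - 1*y^2 - 7*x - 1*y - 3 is:
H = [[-8, 0], [0, -2]]
Trace = -8 - 2 = -10
Determinant = -8*-2 - (0)^2 = 16
Discriminant = (-10)^2 - 4*16 = 36.0
Eigenvalues: lambda_1 = -8.0, lambda_2 = -2.0
The function is not convex.

0


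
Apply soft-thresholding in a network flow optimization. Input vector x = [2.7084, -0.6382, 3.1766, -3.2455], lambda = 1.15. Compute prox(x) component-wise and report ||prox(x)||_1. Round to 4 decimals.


Soft-thresholding with lambda = 1.15:
prox(2.7084) = sign(2.7084)*max(|2.7084| - 1.15, 0) = 1.5584
prox(-0.6382) = sign(-0.6382)*max(|-0.6382| - 1.15, 0) = 0.0
prox(3.1766) = sign(3.1766)*max(|3.1766| - 1.15, 0) = 2.0266
prox(-3.2455) = sign(-3.2455)*max(|-3.2455| - 1.15, 0) = -2.0955
prox(x) = [1.5584, 0.0, 2.0266, -2.0955]
||prox(x)||_1 = 1.5584 + 0.0 + 2.0266 + 2.0955 = 5.6805


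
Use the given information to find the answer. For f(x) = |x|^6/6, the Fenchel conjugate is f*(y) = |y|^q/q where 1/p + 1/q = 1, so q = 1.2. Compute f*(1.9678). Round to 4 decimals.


The conjugate exponent q satisfies 1/p + 1/q = 1.
p = 6, so q = 6/(6 - 1) = 1.2
|y|^q = 1.9678^1.2 = 2.2531
f*(1.9678) = 2.2531 / 1.2 = 1.8776


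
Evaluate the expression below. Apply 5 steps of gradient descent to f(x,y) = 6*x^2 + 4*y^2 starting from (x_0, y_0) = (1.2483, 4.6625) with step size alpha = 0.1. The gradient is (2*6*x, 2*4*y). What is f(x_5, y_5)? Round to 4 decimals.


Gradient descent on f(x,y) = 6*x^2 + 4*y^2.
Starting point: (1.2483, 4.6625), alpha = 0.1
Step 1: grad_x = 2*6*1.2483 = 14.9796, grad_y = 2*4*4.6625 = 37.3
  x_1 = 1.2483 - 0.1*14.9796 = -0.2497
  y_1 = 4.6625 - 0.1*37.3 = 0.9325
Step 2: grad_x = 2*6*-0.2497 = -2.9959, grad_y = 2*4*0.9325 = 7.46
  x_2 = -0.2497 - 0.1*-2.9959 = 0.0499
  y_2 = 0.9325 - 0.1*7.46 = 0.1865
Step 3: grad_x = 2*6*0.0499 = 0.5992, grad_y = 2*4*0.1865 = 1.492
  x_3 = 0.0499 - 0.1*0.5992 = -0.01
  y_3 = 0.1865 - 0.1*1.492 = 0.0373
Step 4: grad_x = 2*6*-0.01 = -0.1198, grad_y = 2*4*0.0373 = 0.2984
  x_4 = -0.01 - 0.1*-0.1198 = 0.002
  y_4 = 0.0373 - 0.1*0.2984 = 0.0075
Step 5: grad_x = 2*6*0.002 = 0.024, grad_y = 2*4*0.0075 = 0.0597
  x_5 = 0.002 - 0.1*0.024 = -0.0004
  y_5 = 0.0075 - 0.1*0.0597 = 0.0015
f(-0.0004, 0.0015) = 6*(-0.0004)^2 + 4*0.0015^2 = 0.0


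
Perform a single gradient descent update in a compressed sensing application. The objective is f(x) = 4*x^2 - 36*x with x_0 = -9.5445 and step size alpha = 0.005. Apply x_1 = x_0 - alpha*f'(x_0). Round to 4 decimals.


We compute the gradient at x_0 and apply the update.
f'(x) = 8*x - 36
f'(-9.5445) = 8*-9.5445 - 36 = -112.356
x_1 = -9.5445 - 0.005*-112.356 = -8.9827


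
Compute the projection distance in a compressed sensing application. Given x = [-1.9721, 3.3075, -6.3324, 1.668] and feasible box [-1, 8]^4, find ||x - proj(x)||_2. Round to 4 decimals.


Project each component onto [-1, 8].
clip(-1.9721) = -1.0, clip(3.3075) = 3.3075, clip(-6.3324) = -1.0, clip(1.668) = 1.668
Projection = [-1.0, 3.3075, -1.0, 1.668]
Squared diffs: [0.945, 0.0, 28.4345, 0.0]
Distance = sqrt(29.3795) = 5.4203


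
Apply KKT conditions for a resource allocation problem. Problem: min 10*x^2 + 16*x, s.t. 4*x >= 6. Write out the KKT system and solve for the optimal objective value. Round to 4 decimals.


Step 1: Try lambda = 0 (constraint inactive).
x_unc = -16/(2*10) = -0.8
Check: 4*-0.8 = -3.2 < 6 -- violated!
Step 2: Constraint must be active: 4*x = 6
x* = 6/4 = 1.5
lambda = (2*10*1.5 + 16)/4 = 11.5
Step 3: Compute optimal value.
f(x*) = 10*1.5^2 + 16*1.5 = 46.5


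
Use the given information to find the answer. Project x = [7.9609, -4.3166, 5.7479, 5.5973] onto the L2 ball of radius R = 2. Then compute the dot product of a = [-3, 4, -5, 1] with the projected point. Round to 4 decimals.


Step 1: Compute ||x|| (intermediates to 6 decimals).
||x|| = sqrt(7.9609^2 + (-4.3166)^2 + 5.7479^2 + 5.5973^2) = 12.09864
Step 2: Project.
Since ||x|| > R, scale = R/||x|| = 2/12.09864 = 0.165308, proj(x) = scale * x
proj(x) = [1.316, -0.713569, 0.950174, 0.925278]
Step 3: Dot product.
a^T * proj(x) = -3*1.316 + 4*(-0.713569) - 5*0.950174 + 1*0.925278 = -10.6279


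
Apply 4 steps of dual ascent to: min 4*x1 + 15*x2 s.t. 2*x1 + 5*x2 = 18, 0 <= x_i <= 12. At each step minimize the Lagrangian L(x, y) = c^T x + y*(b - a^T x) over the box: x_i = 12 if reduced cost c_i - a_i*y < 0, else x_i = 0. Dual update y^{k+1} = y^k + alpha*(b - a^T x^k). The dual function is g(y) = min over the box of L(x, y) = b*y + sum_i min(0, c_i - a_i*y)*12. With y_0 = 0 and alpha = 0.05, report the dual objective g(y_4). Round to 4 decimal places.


Dual ascent for LP: min 4*x1 + 15*x2, 2*x1 + 5*x2 = 18, 0 <= x_i <= 12
Step 1: y^k = 0.0, reduced costs: (4.0, 15.0)
  x^k = (0.0, 0.0), subgradient = b - a^T x = 18.0
  y^{k+1} = 0.0 + 0.05*18.0 = 0.9
Step 2: y^k = 0.9, reduced costs: (2.2, 10.5)
  x^k = (0.0, 0.0), subgradient = b - a^T x = 18.0
  y^{k+1} = 0.9 + 0.05*18.0 = 1.8
Step 3: y^k = 1.8, reduced costs: (0.4, 6.0)
  x^k = (0.0, 0.0), subgradient = b - a^T x = 18.0
  y^{k+1} = 1.8 + 0.05*18.0 = 2.7
Step 4: y^k = 2.7, reduced costs: (-1.4, 1.5)
  x^k = (12.0, 0.0), subgradient = b - a^T x = -6.0
  y^{k+1} = 2.7 + 0.05*-6.0 = 2.4
Dual objective at y_4 = 2.4: reduced costs (-0.8, 3.0), box minimizer x = (12.0, 0.0)
g(y_4) = b*y + (c1 - a1*y)*x1 + (c2 - a2*y)*x2 = 18*2.4 + (-0.8)*12.0 + 3.0*0.0 = 43.2 - 9.6 + 0.0 = 33.6


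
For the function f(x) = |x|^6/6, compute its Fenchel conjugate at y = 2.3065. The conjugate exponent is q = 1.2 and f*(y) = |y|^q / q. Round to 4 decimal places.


The conjugate exponent q satisfies 1/p + 1/q = 1.
p = 6, so q = 6/(6 - 1) = 1.2
|y|^q = 2.3065^1.2 = 2.7261
f*(2.3065) = 2.7261 / 1.2 = 2.2718


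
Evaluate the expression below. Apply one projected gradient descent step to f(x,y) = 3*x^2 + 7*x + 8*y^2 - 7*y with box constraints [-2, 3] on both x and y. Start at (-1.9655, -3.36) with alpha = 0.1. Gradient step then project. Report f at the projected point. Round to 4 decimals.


Step 1: Compute gradient at (-1.9655, -3.36).
grad_x = 2*3*-1.9655 + 7 = -4.793
grad_y = 2*8*-3.36 - 7 = -60.76
Step 2: Gradient step.
x_raw = -1.9655 - 0.1*-4.793 = -1.4862
y_raw = -3.36 - 0.1*-60.76 = 2.716
Step 3: Project onto [-2, 3].
x_proj = clip(-1.4862) = -1.4862
y_proj = clip(2.716) = 2.716
Step 4: Evaluate f.
f(-1.4862, 2.716) = 36.2242


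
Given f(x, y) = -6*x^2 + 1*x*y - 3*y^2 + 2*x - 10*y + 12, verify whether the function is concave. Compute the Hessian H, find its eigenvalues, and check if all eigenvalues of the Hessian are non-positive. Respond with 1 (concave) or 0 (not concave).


The Hessian of f(x,y) = -6*x^2 + 1*x*y - 3*y^2 + 2*x - 10*y + 12 is:
H = [[-12, 1], [1, -6]]
Trace = -12 - 6 = -18
Determinant = -12*-6 - (1)^2 = 71
Discriminant = (-18)^2 - 4*71 = 40.0
Eigenvalues: lambda_1 = -12.1623, lambda_2 = -5.8377
The function is concave.

1


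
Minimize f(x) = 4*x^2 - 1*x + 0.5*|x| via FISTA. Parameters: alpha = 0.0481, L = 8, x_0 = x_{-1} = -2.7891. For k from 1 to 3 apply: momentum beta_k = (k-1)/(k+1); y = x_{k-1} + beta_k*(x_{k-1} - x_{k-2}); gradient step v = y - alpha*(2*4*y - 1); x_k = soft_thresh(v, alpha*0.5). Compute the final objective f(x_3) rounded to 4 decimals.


FISTA on f(x) = 4*x^2 - 1*x + 0.5*|x|
L = 8, alpha = 0.0481
Iteration 1: beta = 0.0, y = -2.7891 + 0.0*(-2.7891 + 2.7891) = -2.7891
  grad(y) = -23.3128, v = y - alpha*grad = -1.6678
  prox(v) = soft_thresh(-1.6678, 0.0241) = -1.6437
Iteration 2: beta = 0.3333, y = -1.6437 + 0.3333*(-1.6437 + 2.7891) = -1.2619
  grad(y) = -11.0952, v = y - alpha*grad = -0.7282
  prox(v) = soft_thresh(-0.7282, 0.0241) = -0.7042
Iteration 3: beta = 0.5, y = -0.7042 + 0.5*(-0.7042 + 1.6437) = -0.2344
  grad(y) = -2.8753, v = y - alpha*grad = -0.0961
  prox(v) = soft_thresh(-0.0961, 0.0241) = -0.0721
f(x_3) = 4*(-0.0721)^2 - 1*(-0.0721) + 0.5*|-0.0721| = 0.1289


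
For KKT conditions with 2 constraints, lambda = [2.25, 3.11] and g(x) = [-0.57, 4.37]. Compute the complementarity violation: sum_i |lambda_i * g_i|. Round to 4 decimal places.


KKT complementary slackness check:
lambda_1 * g_1 = 2.25 * -0.57 = -1.2825
lambda_2 * g_2 = 3.11 * 4.37 = 13.5907
Total violation = 1.2825 + 13.5907 = 14.8732


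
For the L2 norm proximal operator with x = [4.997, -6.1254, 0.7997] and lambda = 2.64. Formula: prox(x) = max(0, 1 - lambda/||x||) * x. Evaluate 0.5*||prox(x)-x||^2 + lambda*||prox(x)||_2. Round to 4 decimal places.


Step 1: Compute ||x||.
||x|| = 7.9454
Step 2: Compute scaling factor.
scale = max(0, 1 - 2.64/7.9454) = 0.6677
Step 3: prox(x) = [3.3367, -4.0901, 0.534]
||prox(x)|| = 5.3054
Step 4: Proximal objective.
0.5*||prox-x||^2 = 3.4848
lambda*||prox|| = 14.0063
Total = 17.4912


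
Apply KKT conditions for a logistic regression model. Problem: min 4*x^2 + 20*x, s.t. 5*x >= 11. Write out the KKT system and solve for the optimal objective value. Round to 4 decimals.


Step 1: Try lambda = 0 (constraint inactive).
x_unc = -20/(2*4) = -2.5
Check: 5*-2.5 = -12.5 < 11 -- violated!
Step 2: Constraint must be active: 5*x = 11
x* = 11/5 = 2.2
lambda = (2*4*2.2 + 20)/5 = 7.52
Step 3: Compute optimal value.
f(x*) = 4*2.2^2 + 20*2.2 = 63.36


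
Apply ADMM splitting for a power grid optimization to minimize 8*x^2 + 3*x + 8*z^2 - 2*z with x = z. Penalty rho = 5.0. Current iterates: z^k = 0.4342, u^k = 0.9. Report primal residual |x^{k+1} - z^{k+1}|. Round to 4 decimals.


ADMM iteration with rho = 5.0, z^k = 0.4342, u^k = 0.9
Step 1: x-update.
Minimize 8*x^2 + 3*x + (5.0/2)*(x - 0.4342 + 0.9)^2
FOC: (2*8 + 5.0)*x = -3 + 5.0*(0.4342 - 0.9)
x^{k+1} = -0.2538
Step 2: z-update.
Minimize 8*z^2 - 2*z + (5.0/2)*(-0.2538 - z + 0.9)^2
FOC: (2*8 + 5.0)*z = 2 + 5.0*(-0.2538 + 0.9)
z^{k+1} = 0.2491
Step 3: u-update.
u^{k+1} = 0.9 - 0.2538 - 0.2491 = 0.3971
Step 4: Primal residual = |-0.2538 - 0.2491| = 0.5029


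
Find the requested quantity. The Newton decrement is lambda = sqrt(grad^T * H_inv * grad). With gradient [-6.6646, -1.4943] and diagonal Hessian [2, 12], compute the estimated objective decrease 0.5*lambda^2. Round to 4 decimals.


Step 1: H is diagonal, so H^(-1) * g = [-3.3323, -0.1245].
Step 2: g^T H^(-1) g = sum_i g_i^2 / H_ii
  = (-6.6646)^2/2 + (-1.4943)^2/12
  = 22.2084 + 0.1861 = 22.3945
Step 3: Objective decrease = 0.5 * g^T H^(-1) g = 11.1973


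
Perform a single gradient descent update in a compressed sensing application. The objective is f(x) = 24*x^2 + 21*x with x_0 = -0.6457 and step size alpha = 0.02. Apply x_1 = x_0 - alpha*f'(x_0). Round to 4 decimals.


We compute the gradient at x_0 and apply the update.
f'(x) = 48*x + 21
f'(-0.6457) = 48*-0.6457 + 21 = -9.9936
x_1 = -0.6457 - 0.02*-9.9936 = -0.4458


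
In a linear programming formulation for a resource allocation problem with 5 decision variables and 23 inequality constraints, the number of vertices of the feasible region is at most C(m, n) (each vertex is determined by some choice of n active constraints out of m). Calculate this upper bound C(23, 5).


Each vertex corresponds to some choice of n active constraints out of m, so the number of vertices is at most C(m, n) = m! / (n!(m-n)!).
m = 23, n = 5
Numerator: 23 * 22 * 21 * 20 * 19
Denominator: 5! = 120
C(23, 5) = 33649


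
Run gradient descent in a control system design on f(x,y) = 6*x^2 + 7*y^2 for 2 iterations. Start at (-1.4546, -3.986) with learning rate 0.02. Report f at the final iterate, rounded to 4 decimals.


Gradient descent on f(x,y) = 6*x^2 + 7*y^2.
Starting point: (-1.4546, -3.986), alpha = 0.02
Step 1: grad_x = 2*6*-1.4546 = -17.4552, grad_y = 2*7*-3.986 = -55.804
  x_1 = -1.4546 - 0.02*-17.4552 = -1.1055
  y_1 = -3.986 - 0.02*-55.804 = -2.8699
Step 2: grad_x = 2*6*-1.1055 = -13.266, grad_y = 2*7*-2.8699 = -40.1789
  x_2 = -1.1055 - 0.02*-13.266 = -0.8402
  y_2 = -2.8699 - 0.02*-40.1789 = -2.0663
f(-0.8402, -2.0663) = 6*(-0.8402)^2 + 7*(-2.0663)^2 = 34.1238


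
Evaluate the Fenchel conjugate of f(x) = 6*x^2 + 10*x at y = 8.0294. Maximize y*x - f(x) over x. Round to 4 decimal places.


f*(y) = sup_x {y*x - a*x^2 - b*x} = sup_x {(y-b)*x - a*x^2}
FOC: (y - b) - 2a*x = 0 => x* = (y - b)/(2a)
x* = (8.0294 - 10)/(2*6) = -0.1642
f*(8.0294) = (y-b)^2/(4a) = (8.0294 - 10)^2/(4*6)
= 3.8833/24 = 0.1618


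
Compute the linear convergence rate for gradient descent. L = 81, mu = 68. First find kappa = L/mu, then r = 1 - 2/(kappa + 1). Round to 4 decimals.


Step 1: Compute the condition number.
kappa = L/mu = 81/68 = 1.1912
Step 2: Compute the convergence rate.
r = 1 - 2/(kappa + 1) = 1 - 2*mu/(L + mu) = (L - mu)/(L + mu) = 13/149 = 0.0872


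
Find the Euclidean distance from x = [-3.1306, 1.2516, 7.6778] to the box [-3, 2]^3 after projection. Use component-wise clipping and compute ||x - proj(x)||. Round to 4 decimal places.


Project each component onto [-3, 2].
clip(-3.1306) = -3.0, clip(1.2516) = 1.2516, clip(7.6778) = 2.0
Projection = [-3.0, 1.2516, 2.0]
Squared diffs: [0.0171, 0.0, 32.2374]
Distance = sqrt(32.2545) = 5.6793


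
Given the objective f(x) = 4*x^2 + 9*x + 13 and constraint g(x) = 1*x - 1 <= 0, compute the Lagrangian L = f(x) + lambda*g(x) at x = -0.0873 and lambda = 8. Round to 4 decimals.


Step 1: Evaluate f(x).
f(-0.0873) = 4*(-0.0873)^2 + 9*(-0.0873) + 13 = 12.2448
Step 2: Evaluate g(x).
g(-0.0873) = 1*-0.0873 - 1 = -1.0873
Step 3: Compute Lagrangian.
L = 12.2448 + 8*-1.0873 = 3.5464


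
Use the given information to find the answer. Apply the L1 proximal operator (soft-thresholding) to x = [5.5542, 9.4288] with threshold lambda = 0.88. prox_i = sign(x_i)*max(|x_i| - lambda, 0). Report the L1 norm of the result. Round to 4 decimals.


Soft-thresholding with lambda = 0.88:
prox(5.5542) = sign(5.5542)*max(|5.5542| - 0.88, 0) = 4.6742
prox(9.4288) = sign(9.4288)*max(|9.4288| - 0.88, 0) = 8.5488
prox(x) = [4.6742, 8.5488]
||prox(x)||_1 = 4.6742 + 8.5488 = 13.223


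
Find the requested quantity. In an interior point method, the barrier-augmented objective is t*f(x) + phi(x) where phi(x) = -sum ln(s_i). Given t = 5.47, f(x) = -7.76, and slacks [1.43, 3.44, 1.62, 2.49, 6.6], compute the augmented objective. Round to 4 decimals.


Step 1: Compute log-barrier.
ln values: [0.3577, 1.2355, 0.4824, 0.9123, 1.8871]
phi = -(0.3577 + 1.2355 + 0.4824 + 0.9123 + 1.8871) = -4.8749
Step 2: Compute augmented objective.
t*f(x) = 5.47*-7.76 = -42.4472
Total = -42.4472 - 4.8749 = -47.3221


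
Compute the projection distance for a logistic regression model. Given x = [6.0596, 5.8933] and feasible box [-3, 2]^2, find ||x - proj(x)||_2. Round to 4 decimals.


Project each component onto [-3, 2].
clip(6.0596) = 2.0, clip(5.8933) = 2.0
Projection = [2.0, 2.0]
Squared diffs: [16.4804, 15.1578]
Distance = sqrt(31.6382) = 5.6248


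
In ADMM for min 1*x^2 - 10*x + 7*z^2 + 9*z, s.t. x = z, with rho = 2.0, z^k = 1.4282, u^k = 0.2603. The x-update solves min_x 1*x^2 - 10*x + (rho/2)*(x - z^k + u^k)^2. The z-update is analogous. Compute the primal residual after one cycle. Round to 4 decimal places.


ADMM iteration with rho = 2.0, z^k = 1.4282, u^k = 0.2603
Step 1: x-update.
Minimize 1*x^2 - 10*x + (2.0/2)*(x - 1.4282 + 0.2603)^2
FOC: (2*1 + 2.0)*x = 10 + 2.0*(1.4282 - 0.2603)
x^{k+1} = 3.084
Step 2: z-update.
Minimize 7*z^2 + 9*z + (2.0/2)*(3.084 - z + 0.2603)^2
FOC: (2*7 + 2.0)*z = -9 + 2.0*(3.084 + 0.2603)
z^{k+1} = -0.1445
Step 3: u-update.
u^{k+1} = 0.2603 + 3.084 + 0.1445 = 3.4887
Step 4: Primal residual = |3.084 + 0.1445| = 3.2284


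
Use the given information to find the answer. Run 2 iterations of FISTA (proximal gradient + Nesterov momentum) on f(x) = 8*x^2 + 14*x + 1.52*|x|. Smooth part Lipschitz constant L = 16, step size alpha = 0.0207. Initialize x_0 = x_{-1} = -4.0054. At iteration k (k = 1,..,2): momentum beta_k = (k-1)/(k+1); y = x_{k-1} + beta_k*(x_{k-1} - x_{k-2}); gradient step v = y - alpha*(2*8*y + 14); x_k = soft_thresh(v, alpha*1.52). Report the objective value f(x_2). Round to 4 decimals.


FISTA on f(x) = 8*x^2 + 14*x + 1.52*|x|
L = 16, alpha = 0.0207
Iteration 1: beta = 0.0, y = -4.0054 + 0.0*(-4.0054 + 4.0054) = -4.0054
  grad(y) = -50.0864, v = y - alpha*grad = -2.9686
  prox(v) = soft_thresh(-2.9686, 0.0315) = -2.9371
Iteration 2: beta = 0.3333, y = -2.9371 + 0.3333*(-2.9371 + 4.0054) = -2.5811
  grad(y) = -27.297, v = y - alpha*grad = -2.016
  prox(v) = soft_thresh(-2.016, 0.0315) = -1.9846
f(x_2) = 8*(-1.9846)^2 + 14*(-1.9846) + 1.52*|-1.9846| = 6.7403
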